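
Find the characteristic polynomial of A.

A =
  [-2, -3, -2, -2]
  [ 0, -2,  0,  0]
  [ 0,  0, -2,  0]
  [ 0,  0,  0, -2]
x^4 + 8*x^3 + 24*x^2 + 32*x + 16

Expanding det(x·I − A) (e.g. by cofactor expansion or by noting that A is similar to its Jordan form J, which has the same characteristic polynomial as A) gives
  χ_A(x) = x^4 + 8*x^3 + 24*x^2 + 32*x + 16
which factors as (x + 2)^4. The eigenvalues (with algebraic multiplicities) are λ = -2 with multiplicity 4.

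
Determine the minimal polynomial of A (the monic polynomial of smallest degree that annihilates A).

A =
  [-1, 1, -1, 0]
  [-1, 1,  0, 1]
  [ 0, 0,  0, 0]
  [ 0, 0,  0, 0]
x^3

The characteristic polynomial is χ_A(x) = x^4, so the eigenvalues are known. The minimal polynomial is
  m_A(x) = Π_λ (x − λ)^{k_λ}
where k_λ is the size of the *largest* Jordan block for λ (equivalently, the smallest k with (A − λI)^k v = 0 for every generalised eigenvector v of λ).

  λ = 0: largest Jordan block has size 3, contributing (x − 0)^3

So m_A(x) = x^3 = x^3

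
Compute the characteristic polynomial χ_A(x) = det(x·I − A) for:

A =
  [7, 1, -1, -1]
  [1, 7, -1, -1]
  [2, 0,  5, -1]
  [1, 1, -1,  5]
x^4 - 24*x^3 + 216*x^2 - 864*x + 1296

Expanding det(x·I − A) (e.g. by cofactor expansion or by noting that A is similar to its Jordan form J, which has the same characteristic polynomial as A) gives
  χ_A(x) = x^4 - 24*x^3 + 216*x^2 - 864*x + 1296
which factors as (x - 6)^4. The eigenvalues (with algebraic multiplicities) are λ = 6 with multiplicity 4.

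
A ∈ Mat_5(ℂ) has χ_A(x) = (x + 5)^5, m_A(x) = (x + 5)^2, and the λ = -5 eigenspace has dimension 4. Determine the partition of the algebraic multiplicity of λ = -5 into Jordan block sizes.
Block sizes for λ = -5: [2, 1, 1, 1]

Step 1 — from the characteristic polynomial, algebraic multiplicity of λ = -5 is 5. From dim ker(A − (-5)·I) = 4, there are exactly 4 Jordan blocks for λ = -5.
Step 2 — from the minimal polynomial, the factor (x + 5)^2 tells us the largest block for λ = -5 has size 2.
Step 3 — with total size 5, 4 blocks, and largest block 2, the block sizes (in nonincreasing order) are [2, 1, 1, 1].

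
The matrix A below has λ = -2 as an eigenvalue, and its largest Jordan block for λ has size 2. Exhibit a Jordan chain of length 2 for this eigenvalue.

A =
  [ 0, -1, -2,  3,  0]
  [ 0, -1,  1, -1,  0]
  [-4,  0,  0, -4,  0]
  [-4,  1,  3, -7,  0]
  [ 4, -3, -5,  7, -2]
A Jordan chain for λ = -2 of length 2:
v_1 = (2, 0, -4, -4, 4)ᵀ
v_2 = (1, 0, 0, 0, 0)ᵀ

Let N = A − (-2)·I. We want v_2 with N^2 v_2 = 0 but N^1 v_2 ≠ 0; then v_{j-1} := N · v_j for j = 2, …, 2.

Pick v_2 = (1, 0, 0, 0, 0)ᵀ.
Then v_1 = N · v_2 = (2, 0, -4, -4, 4)ᵀ.

Sanity check: (A − (-2)·I) v_1 = (0, 0, 0, 0, 0)ᵀ = 0. ✓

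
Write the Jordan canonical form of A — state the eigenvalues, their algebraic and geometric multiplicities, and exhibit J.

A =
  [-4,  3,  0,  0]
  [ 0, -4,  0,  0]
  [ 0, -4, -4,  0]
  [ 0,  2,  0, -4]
J_2(-4) ⊕ J_1(-4) ⊕ J_1(-4)

The characteristic polynomial is
  det(x·I − A) = x^4 + 16*x^3 + 96*x^2 + 256*x + 256 = (x + 4)^4

Eigenvalues and multiplicities (the geometric multiplicity of λ is n − rank(A − λI), which equals the number of Jordan blocks for λ):
  λ = -4: algebraic multiplicity = 4, geometric multiplicity = 3

Determining the block sizes for each eigenvalue:
  λ = -4: 3 blocks summing to 4 forces exactly one block of size 2 and the rest size 1 → block sizes [2, 1, 1]

Assembling the blocks gives a Jordan form
J =
  [-4,  1,  0,  0]
  [ 0, -4,  0,  0]
  [ 0,  0, -4,  0]
  [ 0,  0,  0, -4]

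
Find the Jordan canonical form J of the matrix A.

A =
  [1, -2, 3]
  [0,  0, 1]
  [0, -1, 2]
J_3(1)

The characteristic polynomial is
  det(x·I − A) = x^3 - 3*x^2 + 3*x - 1 = (x - 1)^3

Eigenvalues and multiplicities (the geometric multiplicity of λ is n − rank(A − λI), which equals the number of Jordan blocks for λ):
  λ = 1: algebraic multiplicity = 3, geometric multiplicity = 1

Determining the block sizes for each eigenvalue:
  λ = 1: one block (gm = 1), so the single block has size am = 3 → block sizes [3]

Assembling the blocks gives a Jordan form
J =
  [1, 1, 0]
  [0, 1, 1]
  [0, 0, 1]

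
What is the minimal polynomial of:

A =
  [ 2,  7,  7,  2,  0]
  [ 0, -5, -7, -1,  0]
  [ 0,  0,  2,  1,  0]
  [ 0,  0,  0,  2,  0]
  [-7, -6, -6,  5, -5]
x^4 + 6*x^3 - 11*x^2 - 60*x + 100

The characteristic polynomial is χ_A(x) = (x - 2)^3*(x + 5)^2, so the eigenvalues are known. The minimal polynomial is
  m_A(x) = Π_λ (x − λ)^{k_λ}
where k_λ is the size of the *largest* Jordan block for λ (equivalently, the smallest k with (A − λI)^k v = 0 for every generalised eigenvector v of λ).

  λ = -5: largest Jordan block has size 2, contributing (x + 5)^2
  λ = 2: largest Jordan block has size 2, contributing (x − 2)^2

So m_A(x) = (x - 2)^2*(x + 5)^2 = x^4 + 6*x^3 - 11*x^2 - 60*x + 100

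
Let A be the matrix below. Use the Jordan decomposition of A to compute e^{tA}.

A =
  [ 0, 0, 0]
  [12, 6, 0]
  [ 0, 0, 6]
e^{tA} =
  [1, 0, 0]
  [2*exp(6*t) - 2, exp(6*t), 0]
  [0, 0, exp(6*t)]

Strategy: write A = P · J · P⁻¹ where J is a Jordan canonical form, so e^{tA} = P · e^{tJ} · P⁻¹, and e^{tJ} can be computed block-by-block.

A has Jordan form
J =
  [0, 0, 0]
  [0, 6, 0]
  [0, 0, 6]
(up to reordering of blocks).

Per-block formulas:
  For a 1×1 block at λ = 0: exp(t · [0]) = [e^(0t)].
  For a 1×1 block at λ = 6: exp(t · [6]) = [e^(6t)].

After assembling e^{tJ} and conjugating by P, we get:

e^{tA} =
  [1, 0, 0]
  [2*exp(6*t) - 2, exp(6*t), 0]
  [0, 0, exp(6*t)]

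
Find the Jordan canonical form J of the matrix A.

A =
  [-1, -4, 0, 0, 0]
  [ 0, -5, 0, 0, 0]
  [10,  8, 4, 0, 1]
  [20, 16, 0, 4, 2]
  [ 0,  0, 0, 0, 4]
J_1(-5) ⊕ J_1(-1) ⊕ J_2(4) ⊕ J_1(4)

The characteristic polynomial is
  det(x·I − A) = x^5 - 6*x^4 - 19*x^3 + 164*x^2 - 144*x - 320 = (x - 4)^3*(x + 1)*(x + 5)

Eigenvalues and multiplicities (the geometric multiplicity of λ is n − rank(A − λI), which equals the number of Jordan blocks for λ):
  λ = -5: algebraic multiplicity = 1, geometric multiplicity = 1
  λ = -1: algebraic multiplicity = 1, geometric multiplicity = 1
  λ = 4: algebraic multiplicity = 3, geometric multiplicity = 2

Determining the block sizes for each eigenvalue:
  λ = -5: one block (gm = 1), so the single block has size am = 1 → block sizes [1]
  λ = -1: one block (gm = 1), so the single block has size am = 1 → block sizes [1]
  λ = 4: 2 blocks summing to 3 forces exactly one block of size 2 and the rest size 1 → block sizes [2, 1]

Assembling the blocks gives a Jordan form
J =
  [-5,  0, 0, 0, 0]
  [ 0, -1, 0, 0, 0]
  [ 0,  0, 4, 1, 0]
  [ 0,  0, 0, 4, 0]
  [ 0,  0, 0, 0, 4]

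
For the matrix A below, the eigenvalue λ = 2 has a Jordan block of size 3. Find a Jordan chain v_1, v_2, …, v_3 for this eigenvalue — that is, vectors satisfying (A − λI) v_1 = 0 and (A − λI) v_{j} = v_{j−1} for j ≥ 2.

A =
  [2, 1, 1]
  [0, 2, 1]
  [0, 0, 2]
A Jordan chain for λ = 2 of length 3:
v_1 = (1, 0, 0)ᵀ
v_2 = (1, 1, 0)ᵀ
v_3 = (0, 0, 1)ᵀ

Let N = A − (2)·I. We want v_3 with N^3 v_3 = 0 but N^2 v_3 ≠ 0; then v_{j-1} := N · v_j for j = 3, …, 2.

Pick v_3 = (0, 0, 1)ᵀ.
Then v_2 = N · v_3 = (1, 1, 0)ᵀ.
Then v_1 = N · v_2 = (1, 0, 0)ᵀ.

Sanity check: (A − (2)·I) v_1 = (0, 0, 0)ᵀ = 0. ✓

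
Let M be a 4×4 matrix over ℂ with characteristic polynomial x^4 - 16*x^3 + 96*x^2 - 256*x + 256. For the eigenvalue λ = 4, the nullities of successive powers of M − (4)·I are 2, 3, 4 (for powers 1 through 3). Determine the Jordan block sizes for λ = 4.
Block sizes for λ = 4: [3, 1]

From the dimensions of kernels of powers, the number of Jordan blocks of size at least j is d_j − d_{j−1} where d_j = dim ker(N^j) (with d_0 = 0). Computing the differences gives [2, 1, 1].
The number of blocks of size exactly k is (#blocks of size ≥ k) − (#blocks of size ≥ k + 1), so the partition is: 1 block(s) of size 1, 1 block(s) of size 3.
In nonincreasing order the block sizes are [3, 1].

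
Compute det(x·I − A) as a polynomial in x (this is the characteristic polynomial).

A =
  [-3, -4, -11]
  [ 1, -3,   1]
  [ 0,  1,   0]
x^3 + 6*x^2 + 12*x + 8

Expanding det(x·I − A) (e.g. by cofactor expansion or by noting that A is similar to its Jordan form J, which has the same characteristic polynomial as A) gives
  χ_A(x) = x^3 + 6*x^2 + 12*x + 8
which factors as (x + 2)^3. The eigenvalues (with algebraic multiplicities) are λ = -2 with multiplicity 3.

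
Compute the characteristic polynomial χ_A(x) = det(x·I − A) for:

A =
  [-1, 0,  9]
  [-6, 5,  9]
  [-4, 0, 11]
x^3 - 15*x^2 + 75*x - 125

Expanding det(x·I − A) (e.g. by cofactor expansion or by noting that A is similar to its Jordan form J, which has the same characteristic polynomial as A) gives
  χ_A(x) = x^3 - 15*x^2 + 75*x - 125
which factors as (x - 5)^3. The eigenvalues (with algebraic multiplicities) are λ = 5 with multiplicity 3.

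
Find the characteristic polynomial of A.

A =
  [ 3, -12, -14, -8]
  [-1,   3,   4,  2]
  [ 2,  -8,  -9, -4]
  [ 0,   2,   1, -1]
x^4 + 4*x^3 + 6*x^2 + 4*x + 1

Expanding det(x·I − A) (e.g. by cofactor expansion or by noting that A is similar to its Jordan form J, which has the same characteristic polynomial as A) gives
  χ_A(x) = x^4 + 4*x^3 + 6*x^2 + 4*x + 1
which factors as (x + 1)^4. The eigenvalues (with algebraic multiplicities) are λ = -1 with multiplicity 4.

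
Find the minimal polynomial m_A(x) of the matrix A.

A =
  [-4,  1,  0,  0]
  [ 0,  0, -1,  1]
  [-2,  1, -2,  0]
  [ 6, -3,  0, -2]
x^3 + 6*x^2 + 12*x + 8

The characteristic polynomial is χ_A(x) = (x + 2)^4, so the eigenvalues are known. The minimal polynomial is
  m_A(x) = Π_λ (x − λ)^{k_λ}
where k_λ is the size of the *largest* Jordan block for λ (equivalently, the smallest k with (A − λI)^k v = 0 for every generalised eigenvector v of λ).

  λ = -2: largest Jordan block has size 3, contributing (x + 2)^3

So m_A(x) = (x + 2)^3 = x^3 + 6*x^2 + 12*x + 8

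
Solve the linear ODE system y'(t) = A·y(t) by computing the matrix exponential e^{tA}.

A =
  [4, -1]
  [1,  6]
e^{tA} =
  [-t*exp(5*t) + exp(5*t), -t*exp(5*t)]
  [t*exp(5*t), t*exp(5*t) + exp(5*t)]

Strategy: write A = P · J · P⁻¹ where J is a Jordan canonical form, so e^{tA} = P · e^{tJ} · P⁻¹, and e^{tJ} can be computed block-by-block.

A has Jordan form
J =
  [5, 1]
  [0, 5]
(up to reordering of blocks).

Per-block formulas:
  For a 2×2 Jordan block J_2(5): exp(t · J_2(5)) = e^(5t)·(I + t·N), where N is the 2×2 nilpotent shift.

After assembling e^{tJ} and conjugating by P, we get:

e^{tA} =
  [-t*exp(5*t) + exp(5*t), -t*exp(5*t)]
  [t*exp(5*t), t*exp(5*t) + exp(5*t)]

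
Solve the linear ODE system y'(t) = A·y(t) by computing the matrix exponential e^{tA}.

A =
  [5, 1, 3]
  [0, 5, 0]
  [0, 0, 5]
e^{tA} =
  [exp(5*t), t*exp(5*t), 3*t*exp(5*t)]
  [0, exp(5*t), 0]
  [0, 0, exp(5*t)]

Strategy: write A = P · J · P⁻¹ where J is a Jordan canonical form, so e^{tA} = P · e^{tJ} · P⁻¹, and e^{tJ} can be computed block-by-block.

A has Jordan form
J =
  [5, 1, 0]
  [0, 5, 0]
  [0, 0, 5]
(up to reordering of blocks).

Per-block formulas:
  For a 1×1 block at λ = 5: exp(t · [5]) = [e^(5t)].
  For a 2×2 Jordan block J_2(5): exp(t · J_2(5)) = e^(5t)·(I + t·N), where N is the 2×2 nilpotent shift.

After assembling e^{tJ} and conjugating by P, we get:

e^{tA} =
  [exp(5*t), t*exp(5*t), 3*t*exp(5*t)]
  [0, exp(5*t), 0]
  [0, 0, exp(5*t)]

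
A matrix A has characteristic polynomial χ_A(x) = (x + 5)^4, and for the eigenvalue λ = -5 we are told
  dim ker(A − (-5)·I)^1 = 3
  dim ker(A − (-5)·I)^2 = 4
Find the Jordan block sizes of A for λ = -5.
Block sizes for λ = -5: [2, 1, 1]

From the dimensions of kernels of powers, the number of Jordan blocks of size at least j is d_j − d_{j−1} where d_j = dim ker(N^j) (with d_0 = 0). Computing the differences gives [3, 1].
The number of blocks of size exactly k is (#blocks of size ≥ k) − (#blocks of size ≥ k + 1), so the partition is: 2 block(s) of size 1, 1 block(s) of size 2.
In nonincreasing order the block sizes are [2, 1, 1].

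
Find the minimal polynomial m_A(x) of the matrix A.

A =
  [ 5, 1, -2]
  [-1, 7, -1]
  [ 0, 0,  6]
x^3 - 18*x^2 + 108*x - 216

The characteristic polynomial is χ_A(x) = (x - 6)^3, so the eigenvalues are known. The minimal polynomial is
  m_A(x) = Π_λ (x − λ)^{k_λ}
where k_λ is the size of the *largest* Jordan block for λ (equivalently, the smallest k with (A − λI)^k v = 0 for every generalised eigenvector v of λ).

  λ = 6: largest Jordan block has size 3, contributing (x − 6)^3

So m_A(x) = (x - 6)^3 = x^3 - 18*x^2 + 108*x - 216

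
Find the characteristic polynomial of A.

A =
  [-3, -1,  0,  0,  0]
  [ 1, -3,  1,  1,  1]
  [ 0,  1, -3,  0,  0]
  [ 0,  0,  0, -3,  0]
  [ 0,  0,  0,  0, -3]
x^5 + 15*x^4 + 90*x^3 + 270*x^2 + 405*x + 243

Expanding det(x·I − A) (e.g. by cofactor expansion or by noting that A is similar to its Jordan form J, which has the same characteristic polynomial as A) gives
  χ_A(x) = x^5 + 15*x^4 + 90*x^3 + 270*x^2 + 405*x + 243
which factors as (x + 3)^5. The eigenvalues (with algebraic multiplicities) are λ = -3 with multiplicity 5.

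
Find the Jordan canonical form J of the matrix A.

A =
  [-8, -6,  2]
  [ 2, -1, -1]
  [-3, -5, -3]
J_3(-4)

The characteristic polynomial is
  det(x·I − A) = x^3 + 12*x^2 + 48*x + 64 = (x + 4)^3

Eigenvalues and multiplicities (the geometric multiplicity of λ is n − rank(A − λI), which equals the number of Jordan blocks for λ):
  λ = -4: algebraic multiplicity = 3, geometric multiplicity = 1

Determining the block sizes for each eigenvalue:
  λ = -4: one block (gm = 1), so the single block has size am = 3 → block sizes [3]

Assembling the blocks gives a Jordan form
J =
  [-4,  1,  0]
  [ 0, -4,  1]
  [ 0,  0, -4]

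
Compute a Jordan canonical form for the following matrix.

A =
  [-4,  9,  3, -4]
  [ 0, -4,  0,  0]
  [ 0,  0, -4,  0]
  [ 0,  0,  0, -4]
J_2(-4) ⊕ J_1(-4) ⊕ J_1(-4)

The characteristic polynomial is
  det(x·I − A) = x^4 + 16*x^3 + 96*x^2 + 256*x + 256 = (x + 4)^4

Eigenvalues and multiplicities (the geometric multiplicity of λ is n − rank(A − λI), which equals the number of Jordan blocks for λ):
  λ = -4: algebraic multiplicity = 4, geometric multiplicity = 3

Determining the block sizes for each eigenvalue:
  λ = -4: 3 blocks summing to 4 forces exactly one block of size 2 and the rest size 1 → block sizes [2, 1, 1]

Assembling the blocks gives a Jordan form
J =
  [-4,  1,  0,  0]
  [ 0, -4,  0,  0]
  [ 0,  0, -4,  0]
  [ 0,  0,  0, -4]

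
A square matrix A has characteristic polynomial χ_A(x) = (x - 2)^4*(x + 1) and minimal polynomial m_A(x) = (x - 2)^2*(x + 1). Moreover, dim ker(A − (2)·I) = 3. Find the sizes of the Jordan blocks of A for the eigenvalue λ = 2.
Block sizes for λ = 2: [2, 1, 1]

Step 1 — from the characteristic polynomial, algebraic multiplicity of λ = 2 is 4. From dim ker(A − (2)·I) = 3, there are exactly 3 Jordan blocks for λ = 2.
Step 2 — from the minimal polynomial, the factor (x − 2)^2 tells us the largest block for λ = 2 has size 2.
Step 3 — with total size 4, 3 blocks, and largest block 2, the block sizes (in nonincreasing order) are [2, 1, 1].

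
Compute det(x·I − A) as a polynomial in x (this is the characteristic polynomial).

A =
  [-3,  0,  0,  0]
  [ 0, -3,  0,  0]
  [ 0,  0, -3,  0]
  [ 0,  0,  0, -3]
x^4 + 12*x^3 + 54*x^2 + 108*x + 81

Expanding det(x·I − A) (e.g. by cofactor expansion or by noting that A is similar to its Jordan form J, which has the same characteristic polynomial as A) gives
  χ_A(x) = x^4 + 12*x^3 + 54*x^2 + 108*x + 81
which factors as (x + 3)^4. The eigenvalues (with algebraic multiplicities) are λ = -3 with multiplicity 4.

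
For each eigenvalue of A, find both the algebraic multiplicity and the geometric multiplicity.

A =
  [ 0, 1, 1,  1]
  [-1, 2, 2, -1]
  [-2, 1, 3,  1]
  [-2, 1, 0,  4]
λ = 2: alg = 3, geom = 1; λ = 3: alg = 1, geom = 1

Step 1 — factor the characteristic polynomial to read off the algebraic multiplicities:
  χ_A(x) = (x - 3)*(x - 2)^3

Step 2 — compute geometric multiplicities via the rank-nullity identity g(λ) = n − rank(A − λI):
  rank(A − (2)·I) = 3, so dim ker(A − (2)·I) = n − 3 = 1
  rank(A − (3)·I) = 3, so dim ker(A − (3)·I) = n − 3 = 1

Summary:
  λ = 2: algebraic multiplicity = 3, geometric multiplicity = 1
  λ = 3: algebraic multiplicity = 1, geometric multiplicity = 1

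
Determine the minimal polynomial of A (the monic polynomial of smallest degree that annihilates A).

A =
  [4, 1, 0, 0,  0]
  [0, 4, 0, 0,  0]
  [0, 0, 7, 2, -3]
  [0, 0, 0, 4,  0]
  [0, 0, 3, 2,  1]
x^2 - 8*x + 16

The characteristic polynomial is χ_A(x) = (x - 4)^5, so the eigenvalues are known. The minimal polynomial is
  m_A(x) = Π_λ (x − λ)^{k_λ}
where k_λ is the size of the *largest* Jordan block for λ (equivalently, the smallest k with (A − λI)^k v = 0 for every generalised eigenvector v of λ).

  λ = 4: largest Jordan block has size 2, contributing (x − 4)^2

So m_A(x) = (x - 4)^2 = x^2 - 8*x + 16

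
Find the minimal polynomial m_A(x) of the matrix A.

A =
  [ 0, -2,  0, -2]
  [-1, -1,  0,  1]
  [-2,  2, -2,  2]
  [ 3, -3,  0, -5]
x^2 + 4*x + 4

The characteristic polynomial is χ_A(x) = (x + 2)^4, so the eigenvalues are known. The minimal polynomial is
  m_A(x) = Π_λ (x − λ)^{k_λ}
where k_λ is the size of the *largest* Jordan block for λ (equivalently, the smallest k with (A − λI)^k v = 0 for every generalised eigenvector v of λ).

  λ = -2: largest Jordan block has size 2, contributing (x + 2)^2

So m_A(x) = (x + 2)^2 = x^2 + 4*x + 4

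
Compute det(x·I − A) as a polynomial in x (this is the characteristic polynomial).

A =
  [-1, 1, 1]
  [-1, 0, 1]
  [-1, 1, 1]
x^3

Expanding det(x·I − A) (e.g. by cofactor expansion or by noting that A is similar to its Jordan form J, which has the same characteristic polynomial as A) gives
  χ_A(x) = x^3
which factors as x^3. The eigenvalues (with algebraic multiplicities) are λ = 0 with multiplicity 3.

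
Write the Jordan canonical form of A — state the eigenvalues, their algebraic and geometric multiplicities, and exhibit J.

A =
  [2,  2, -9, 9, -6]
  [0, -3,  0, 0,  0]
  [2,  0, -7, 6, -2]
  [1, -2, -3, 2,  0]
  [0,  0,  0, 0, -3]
J_1(-3) ⊕ J_1(-3) ⊕ J_2(-1) ⊕ J_1(-1)

The characteristic polynomial is
  det(x·I − A) = x^5 + 9*x^4 + 30*x^3 + 46*x^2 + 33*x + 9 = (x + 1)^3*(x + 3)^2

Eigenvalues and multiplicities (the geometric multiplicity of λ is n − rank(A − λI), which equals the number of Jordan blocks for λ):
  λ = -3: algebraic multiplicity = 2, geometric multiplicity = 2
  λ = -1: algebraic multiplicity = 3, geometric multiplicity = 2

Determining the block sizes for each eigenvalue:
  λ = -3: gm = am = 2, so every block has size 1 → block sizes [1, 1]
  λ = -1: 2 blocks summing to 3 forces exactly one block of size 2 and the rest size 1 → block sizes [2, 1]

Assembling the blocks gives a Jordan form
J =
  [-3,  0,  0,  0,  0]
  [ 0, -3,  0,  0,  0]
  [ 0,  0, -1,  1,  0]
  [ 0,  0,  0, -1,  0]
  [ 0,  0,  0,  0, -1]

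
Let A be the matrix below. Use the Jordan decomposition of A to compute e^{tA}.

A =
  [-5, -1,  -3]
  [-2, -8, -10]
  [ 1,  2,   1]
e^{tA} =
  [-t*exp(-4*t) + exp(-4*t), -t^2*exp(-4*t)/2 - t*exp(-4*t), -t^2*exp(-4*t) - 3*t*exp(-4*t)]
  [-2*t*exp(-4*t), -t^2*exp(-4*t) - 4*t*exp(-4*t) + exp(-4*t), -2*t^2*exp(-4*t) - 10*t*exp(-4*t)]
  [t*exp(-4*t), t^2*exp(-4*t)/2 + 2*t*exp(-4*t), t^2*exp(-4*t) + 5*t*exp(-4*t) + exp(-4*t)]

Strategy: write A = P · J · P⁻¹ where J is a Jordan canonical form, so e^{tA} = P · e^{tJ} · P⁻¹, and e^{tJ} can be computed block-by-block.

A has Jordan form
J =
  [-4,  1,  0]
  [ 0, -4,  1]
  [ 0,  0, -4]
(up to reordering of blocks).

Per-block formulas:
  For a 3×3 Jordan block J_3(-4): exp(t · J_3(-4)) = e^(-4t)·(I + t·N + (t^2/2)·N^2), where N is the 3×3 nilpotent shift.

After assembling e^{tJ} and conjugating by P, we get:

e^{tA} =
  [-t*exp(-4*t) + exp(-4*t), -t^2*exp(-4*t)/2 - t*exp(-4*t), -t^2*exp(-4*t) - 3*t*exp(-4*t)]
  [-2*t*exp(-4*t), -t^2*exp(-4*t) - 4*t*exp(-4*t) + exp(-4*t), -2*t^2*exp(-4*t) - 10*t*exp(-4*t)]
  [t*exp(-4*t), t^2*exp(-4*t)/2 + 2*t*exp(-4*t), t^2*exp(-4*t) + 5*t*exp(-4*t) + exp(-4*t)]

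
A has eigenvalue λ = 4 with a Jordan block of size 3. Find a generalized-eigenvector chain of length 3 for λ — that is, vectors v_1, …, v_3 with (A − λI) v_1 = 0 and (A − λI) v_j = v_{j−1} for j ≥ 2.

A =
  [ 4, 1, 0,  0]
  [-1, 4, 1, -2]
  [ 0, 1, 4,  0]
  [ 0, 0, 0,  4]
A Jordan chain for λ = 4 of length 3:
v_1 = (-1, 0, -1, 0)ᵀ
v_2 = (0, -1, 0, 0)ᵀ
v_3 = (1, 0, 0, 0)ᵀ

Let N = A − (4)·I. We want v_3 with N^3 v_3 = 0 but N^2 v_3 ≠ 0; then v_{j-1} := N · v_j for j = 3, …, 2.

Pick v_3 = (1, 0, 0, 0)ᵀ.
Then v_2 = N · v_3 = (0, -1, 0, 0)ᵀ.
Then v_1 = N · v_2 = (-1, 0, -1, 0)ᵀ.

Sanity check: (A − (4)·I) v_1 = (0, 0, 0, 0)ᵀ = 0. ✓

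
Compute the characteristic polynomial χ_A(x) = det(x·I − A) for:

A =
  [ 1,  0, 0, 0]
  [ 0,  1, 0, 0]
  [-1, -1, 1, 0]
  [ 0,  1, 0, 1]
x^4 - 4*x^3 + 6*x^2 - 4*x + 1

Expanding det(x·I − A) (e.g. by cofactor expansion or by noting that A is similar to its Jordan form J, which has the same characteristic polynomial as A) gives
  χ_A(x) = x^4 - 4*x^3 + 6*x^2 - 4*x + 1
which factors as (x - 1)^4. The eigenvalues (with algebraic multiplicities) are λ = 1 with multiplicity 4.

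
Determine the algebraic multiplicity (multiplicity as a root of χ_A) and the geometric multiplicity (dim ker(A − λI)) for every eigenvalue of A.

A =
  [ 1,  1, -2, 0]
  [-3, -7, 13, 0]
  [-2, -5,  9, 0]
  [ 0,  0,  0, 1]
λ = 1: alg = 4, geom = 2

Step 1 — factor the characteristic polynomial to read off the algebraic multiplicities:
  χ_A(x) = (x - 1)^4

Step 2 — compute geometric multiplicities via the rank-nullity identity g(λ) = n − rank(A − λI):
  rank(A − (1)·I) = 2, so dim ker(A − (1)·I) = n − 2 = 2

Summary:
  λ = 1: algebraic multiplicity = 4, geometric multiplicity = 2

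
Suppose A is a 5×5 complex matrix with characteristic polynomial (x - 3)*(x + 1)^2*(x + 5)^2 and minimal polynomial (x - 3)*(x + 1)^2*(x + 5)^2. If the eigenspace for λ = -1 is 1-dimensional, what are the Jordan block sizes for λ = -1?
Block sizes for λ = -1: [2]

Step 1 — from the characteristic polynomial, algebraic multiplicity of λ = -1 is 2. From dim ker(A − (-1)·I) = 1, there are exactly 1 Jordan blocks for λ = -1.
Step 2 — from the minimal polynomial, the factor (x + 1)^2 tells us the largest block for λ = -1 has size 2.
Step 3 — with total size 2, 1 blocks, and largest block 2, the block sizes (in nonincreasing order) are [2].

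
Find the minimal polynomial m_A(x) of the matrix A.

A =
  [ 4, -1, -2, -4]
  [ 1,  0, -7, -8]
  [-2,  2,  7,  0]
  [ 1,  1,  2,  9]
x^3 - 15*x^2 + 75*x - 125

The characteristic polynomial is χ_A(x) = (x - 5)^4, so the eigenvalues are known. The minimal polynomial is
  m_A(x) = Π_λ (x − λ)^{k_λ}
where k_λ is the size of the *largest* Jordan block for λ (equivalently, the smallest k with (A − λI)^k v = 0 for every generalised eigenvector v of λ).

  λ = 5: largest Jordan block has size 3, contributing (x − 5)^3

So m_A(x) = (x - 5)^3 = x^3 - 15*x^2 + 75*x - 125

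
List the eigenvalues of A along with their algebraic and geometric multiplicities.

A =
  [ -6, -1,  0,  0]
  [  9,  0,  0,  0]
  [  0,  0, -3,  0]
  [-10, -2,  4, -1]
λ = -3: alg = 3, geom = 2; λ = -1: alg = 1, geom = 1

Step 1 — factor the characteristic polynomial to read off the algebraic multiplicities:
  χ_A(x) = (x + 1)*(x + 3)^3

Step 2 — compute geometric multiplicities via the rank-nullity identity g(λ) = n − rank(A − λI):
  rank(A − (-3)·I) = 2, so dim ker(A − (-3)·I) = n − 2 = 2
  rank(A − (-1)·I) = 3, so dim ker(A − (-1)·I) = n − 3 = 1

Summary:
  λ = -3: algebraic multiplicity = 3, geometric multiplicity = 2
  λ = -1: algebraic multiplicity = 1, geometric multiplicity = 1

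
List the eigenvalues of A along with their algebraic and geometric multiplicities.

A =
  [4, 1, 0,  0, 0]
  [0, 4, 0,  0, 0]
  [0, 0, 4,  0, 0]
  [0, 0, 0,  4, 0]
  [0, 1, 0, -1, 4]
λ = 4: alg = 5, geom = 3

Step 1 — factor the characteristic polynomial to read off the algebraic multiplicities:
  χ_A(x) = (x - 4)^5

Step 2 — compute geometric multiplicities via the rank-nullity identity g(λ) = n − rank(A − λI):
  rank(A − (4)·I) = 2, so dim ker(A − (4)·I) = n − 2 = 3

Summary:
  λ = 4: algebraic multiplicity = 5, geometric multiplicity = 3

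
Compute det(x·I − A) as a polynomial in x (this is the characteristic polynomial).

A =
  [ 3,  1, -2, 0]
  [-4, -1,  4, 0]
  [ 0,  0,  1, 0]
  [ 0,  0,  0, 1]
x^4 - 4*x^3 + 6*x^2 - 4*x + 1

Expanding det(x·I − A) (e.g. by cofactor expansion or by noting that A is similar to its Jordan form J, which has the same characteristic polynomial as A) gives
  χ_A(x) = x^4 - 4*x^3 + 6*x^2 - 4*x + 1
which factors as (x - 1)^4. The eigenvalues (with algebraic multiplicities) are λ = 1 with multiplicity 4.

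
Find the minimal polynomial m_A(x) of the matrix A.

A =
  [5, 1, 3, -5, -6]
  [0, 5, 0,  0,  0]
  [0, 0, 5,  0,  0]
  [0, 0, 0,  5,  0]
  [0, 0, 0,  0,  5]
x^2 - 10*x + 25

The characteristic polynomial is χ_A(x) = (x - 5)^5, so the eigenvalues are known. The minimal polynomial is
  m_A(x) = Π_λ (x − λ)^{k_λ}
where k_λ is the size of the *largest* Jordan block for λ (equivalently, the smallest k with (A − λI)^k v = 0 for every generalised eigenvector v of λ).

  λ = 5: largest Jordan block has size 2, contributing (x − 5)^2

So m_A(x) = (x - 5)^2 = x^2 - 10*x + 25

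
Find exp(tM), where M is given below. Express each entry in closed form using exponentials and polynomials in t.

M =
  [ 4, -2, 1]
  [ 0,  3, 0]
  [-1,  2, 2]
e^{tM} =
  [t*exp(3*t) + exp(3*t), -2*t*exp(3*t), t*exp(3*t)]
  [0, exp(3*t), 0]
  [-t*exp(3*t), 2*t*exp(3*t), -t*exp(3*t) + exp(3*t)]

Strategy: write M = P · J · P⁻¹ where J is a Jordan canonical form, so e^{tM} = P · e^{tJ} · P⁻¹, and e^{tJ} can be computed block-by-block.

M has Jordan form
J =
  [3, 1, 0]
  [0, 3, 0]
  [0, 0, 3]
(up to reordering of blocks).

Per-block formulas:
  For a 2×2 Jordan block J_2(3): exp(t · J_2(3)) = e^(3t)·(I + t·N), where N is the 2×2 nilpotent shift.
  For a 1×1 block at λ = 3: exp(t · [3]) = [e^(3t)].

After assembling e^{tJ} and conjugating by P, we get:

e^{tM} =
  [t*exp(3*t) + exp(3*t), -2*t*exp(3*t), t*exp(3*t)]
  [0, exp(3*t), 0]
  [-t*exp(3*t), 2*t*exp(3*t), -t*exp(3*t) + exp(3*t)]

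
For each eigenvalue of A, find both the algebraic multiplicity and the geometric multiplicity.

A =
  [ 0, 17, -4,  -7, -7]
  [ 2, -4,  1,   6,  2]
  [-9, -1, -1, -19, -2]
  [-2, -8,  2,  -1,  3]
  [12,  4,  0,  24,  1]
λ = -1: alg = 5, geom = 2

Step 1 — factor the characteristic polynomial to read off the algebraic multiplicities:
  χ_A(x) = (x + 1)^5

Step 2 — compute geometric multiplicities via the rank-nullity identity g(λ) = n − rank(A − λI):
  rank(A − (-1)·I) = 3, so dim ker(A − (-1)·I) = n − 3 = 2

Summary:
  λ = -1: algebraic multiplicity = 5, geometric multiplicity = 2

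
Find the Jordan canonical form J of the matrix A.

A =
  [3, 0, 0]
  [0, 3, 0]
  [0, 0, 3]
J_1(3) ⊕ J_1(3) ⊕ J_1(3)

The characteristic polynomial is
  det(x·I − A) = x^3 - 9*x^2 + 27*x - 27 = (x - 3)^3

Eigenvalues and multiplicities (the geometric multiplicity of λ is n − rank(A − λI), which equals the number of Jordan blocks for λ):
  λ = 3: algebraic multiplicity = 3, geometric multiplicity = 3

Determining the block sizes for each eigenvalue:
  λ = 3: gm = am = 3, so every block has size 1 → block sizes [1, 1, 1]

Assembling the blocks gives a Jordan form
J =
  [3, 0, 0]
  [0, 3, 0]
  [0, 0, 3]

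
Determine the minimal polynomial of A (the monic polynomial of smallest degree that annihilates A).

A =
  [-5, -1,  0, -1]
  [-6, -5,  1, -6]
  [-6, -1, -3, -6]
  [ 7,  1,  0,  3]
x^4 + 10*x^3 + 24*x^2 - 32*x - 128

The characteristic polynomial is χ_A(x) = (x - 2)*(x + 4)^3, so the eigenvalues are known. The minimal polynomial is
  m_A(x) = Π_λ (x − λ)^{k_λ}
where k_λ is the size of the *largest* Jordan block for λ (equivalently, the smallest k with (A − λI)^k v = 0 for every generalised eigenvector v of λ).

  λ = -4: largest Jordan block has size 3, contributing (x + 4)^3
  λ = 2: largest Jordan block has size 1, contributing (x − 2)

So m_A(x) = (x - 2)*(x + 4)^3 = x^4 + 10*x^3 + 24*x^2 - 32*x - 128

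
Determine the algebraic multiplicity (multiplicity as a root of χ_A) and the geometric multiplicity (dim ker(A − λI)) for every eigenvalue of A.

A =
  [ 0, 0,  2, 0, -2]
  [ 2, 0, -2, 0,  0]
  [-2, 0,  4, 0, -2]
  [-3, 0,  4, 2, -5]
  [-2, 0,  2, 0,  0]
λ = 0: alg = 2, geom = 2; λ = 2: alg = 3, geom = 2

Step 1 — factor the characteristic polynomial to read off the algebraic multiplicities:
  χ_A(x) = x^2*(x - 2)^3

Step 2 — compute geometric multiplicities via the rank-nullity identity g(λ) = n − rank(A − λI):
  rank(A − (0)·I) = 3, so dim ker(A − (0)·I) = n − 3 = 2
  rank(A − (2)·I) = 3, so dim ker(A − (2)·I) = n − 3 = 2

Summary:
  λ = 0: algebraic multiplicity = 2, geometric multiplicity = 2
  λ = 2: algebraic multiplicity = 3, geometric multiplicity = 2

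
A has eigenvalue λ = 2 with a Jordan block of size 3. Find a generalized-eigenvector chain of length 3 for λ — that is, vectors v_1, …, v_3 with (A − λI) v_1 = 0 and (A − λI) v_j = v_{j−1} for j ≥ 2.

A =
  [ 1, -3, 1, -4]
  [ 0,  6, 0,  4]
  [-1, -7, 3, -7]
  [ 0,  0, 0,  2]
A Jordan chain for λ = 2 of length 3:
v_1 = (-1, 0, -1, 0)ᵀ
v_2 = (1, 0, 0, 0)ᵀ
v_3 = (0, 1, 0, -1)ᵀ

Let N = A − (2)·I. We want v_3 with N^3 v_3 = 0 but N^2 v_3 ≠ 0; then v_{j-1} := N · v_j for j = 3, …, 2.

Pick v_3 = (0, 1, 0, -1)ᵀ.
Then v_2 = N · v_3 = (1, 0, 0, 0)ᵀ.
Then v_1 = N · v_2 = (-1, 0, -1, 0)ᵀ.

Sanity check: (A − (2)·I) v_1 = (0, 0, 0, 0)ᵀ = 0. ✓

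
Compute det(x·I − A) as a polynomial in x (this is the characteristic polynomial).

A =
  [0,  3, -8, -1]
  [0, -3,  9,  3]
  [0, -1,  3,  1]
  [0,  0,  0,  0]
x^4

Expanding det(x·I − A) (e.g. by cofactor expansion or by noting that A is similar to its Jordan form J, which has the same characteristic polynomial as A) gives
  χ_A(x) = x^4
which factors as x^4. The eigenvalues (with algebraic multiplicities) are λ = 0 with multiplicity 4.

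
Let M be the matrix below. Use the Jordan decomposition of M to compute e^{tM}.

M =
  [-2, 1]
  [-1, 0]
e^{tM} =
  [-t*exp(-t) + exp(-t), t*exp(-t)]
  [-t*exp(-t), t*exp(-t) + exp(-t)]

Strategy: write M = P · J · P⁻¹ where J is a Jordan canonical form, so e^{tM} = P · e^{tJ} · P⁻¹, and e^{tJ} can be computed block-by-block.

M has Jordan form
J =
  [-1,  1]
  [ 0, -1]
(up to reordering of blocks).

Per-block formulas:
  For a 2×2 Jordan block J_2(-1): exp(t · J_2(-1)) = e^(-1t)·(I + t·N), where N is the 2×2 nilpotent shift.

After assembling e^{tJ} and conjugating by P, we get:

e^{tM} =
  [-t*exp(-t) + exp(-t), t*exp(-t)]
  [-t*exp(-t), t*exp(-t) + exp(-t)]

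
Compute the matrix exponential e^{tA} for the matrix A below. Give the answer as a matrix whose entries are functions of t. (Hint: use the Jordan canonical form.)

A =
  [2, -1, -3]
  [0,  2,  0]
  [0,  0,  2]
e^{tA} =
  [exp(2*t), -t*exp(2*t), -3*t*exp(2*t)]
  [0, exp(2*t), 0]
  [0, 0, exp(2*t)]

Strategy: write A = P · J · P⁻¹ where J is a Jordan canonical form, so e^{tA} = P · e^{tJ} · P⁻¹, and e^{tJ} can be computed block-by-block.

A has Jordan form
J =
  [2, 1, 0]
  [0, 2, 0]
  [0, 0, 2]
(up to reordering of blocks).

Per-block formulas:
  For a 2×2 Jordan block J_2(2): exp(t · J_2(2)) = e^(2t)·(I + t·N), where N is the 2×2 nilpotent shift.
  For a 1×1 block at λ = 2: exp(t · [2]) = [e^(2t)].

After assembling e^{tJ} and conjugating by P, we get:

e^{tA} =
  [exp(2*t), -t*exp(2*t), -3*t*exp(2*t)]
  [0, exp(2*t), 0]
  [0, 0, exp(2*t)]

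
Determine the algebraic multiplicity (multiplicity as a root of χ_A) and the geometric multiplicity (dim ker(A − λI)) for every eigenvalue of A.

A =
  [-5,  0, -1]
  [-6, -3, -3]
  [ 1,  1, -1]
λ = -3: alg = 3, geom = 1

Step 1 — factor the characteristic polynomial to read off the algebraic multiplicities:
  χ_A(x) = (x + 3)^3

Step 2 — compute geometric multiplicities via the rank-nullity identity g(λ) = n − rank(A − λI):
  rank(A − (-3)·I) = 2, so dim ker(A − (-3)·I) = n − 2 = 1

Summary:
  λ = -3: algebraic multiplicity = 3, geometric multiplicity = 1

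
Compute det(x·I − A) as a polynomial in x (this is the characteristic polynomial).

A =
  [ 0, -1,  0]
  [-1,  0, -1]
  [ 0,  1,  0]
x^3

Expanding det(x·I − A) (e.g. by cofactor expansion or by noting that A is similar to its Jordan form J, which has the same characteristic polynomial as A) gives
  χ_A(x) = x^3
which factors as x^3. The eigenvalues (with algebraic multiplicities) are λ = 0 with multiplicity 3.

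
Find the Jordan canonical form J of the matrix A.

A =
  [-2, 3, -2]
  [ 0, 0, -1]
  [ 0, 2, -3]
J_2(-2) ⊕ J_1(-1)

The characteristic polynomial is
  det(x·I − A) = x^3 + 5*x^2 + 8*x + 4 = (x + 1)*(x + 2)^2

Eigenvalues and multiplicities (the geometric multiplicity of λ is n − rank(A − λI), which equals the number of Jordan blocks for λ):
  λ = -2: algebraic multiplicity = 2, geometric multiplicity = 1
  λ = -1: algebraic multiplicity = 1, geometric multiplicity = 1

Determining the block sizes for each eigenvalue:
  λ = -2: one block (gm = 1), so the single block has size am = 2 → block sizes [2]
  λ = -1: one block (gm = 1), so the single block has size am = 1 → block sizes [1]

Assembling the blocks gives a Jordan form
J =
  [-2,  1,  0]
  [ 0, -2,  0]
  [ 0,  0, -1]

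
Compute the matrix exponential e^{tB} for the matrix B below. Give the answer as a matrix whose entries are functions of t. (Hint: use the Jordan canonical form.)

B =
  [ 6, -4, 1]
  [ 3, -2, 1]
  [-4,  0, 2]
e^{tB} =
  [4*t*exp(2*t) + exp(2*t), -4*t*exp(2*t), t*exp(2*t)]
  [-2*t^2*exp(2*t) + 3*t*exp(2*t), 2*t^2*exp(2*t) - 4*t*exp(2*t) + exp(2*t), -t^2*exp(2*t)/2 + t*exp(2*t)]
  [-8*t^2*exp(2*t) - 4*t*exp(2*t), 8*t^2*exp(2*t), -2*t^2*exp(2*t) + exp(2*t)]

Strategy: write B = P · J · P⁻¹ where J is a Jordan canonical form, so e^{tB} = P · e^{tJ} · P⁻¹, and e^{tJ} can be computed block-by-block.

B has Jordan form
J =
  [2, 1, 0]
  [0, 2, 1]
  [0, 0, 2]
(up to reordering of blocks).

Per-block formulas:
  For a 3×3 Jordan block J_3(2): exp(t · J_3(2)) = e^(2t)·(I + t·N + (t^2/2)·N^2), where N is the 3×3 nilpotent shift.

After assembling e^{tJ} and conjugating by P, we get:

e^{tB} =
  [4*t*exp(2*t) + exp(2*t), -4*t*exp(2*t), t*exp(2*t)]
  [-2*t^2*exp(2*t) + 3*t*exp(2*t), 2*t^2*exp(2*t) - 4*t*exp(2*t) + exp(2*t), -t^2*exp(2*t)/2 + t*exp(2*t)]
  [-8*t^2*exp(2*t) - 4*t*exp(2*t), 8*t^2*exp(2*t), -2*t^2*exp(2*t) + exp(2*t)]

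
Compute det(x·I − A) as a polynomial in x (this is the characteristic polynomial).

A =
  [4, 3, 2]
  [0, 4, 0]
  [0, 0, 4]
x^3 - 12*x^2 + 48*x - 64

Expanding det(x·I − A) (e.g. by cofactor expansion or by noting that A is similar to its Jordan form J, which has the same characteristic polynomial as A) gives
  χ_A(x) = x^3 - 12*x^2 + 48*x - 64
which factors as (x - 4)^3. The eigenvalues (with algebraic multiplicities) are λ = 4 with multiplicity 3.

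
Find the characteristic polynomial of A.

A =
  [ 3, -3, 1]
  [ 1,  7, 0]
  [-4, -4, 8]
x^3 - 18*x^2 + 108*x - 216

Expanding det(x·I − A) (e.g. by cofactor expansion or by noting that A is similar to its Jordan form J, which has the same characteristic polynomial as A) gives
  χ_A(x) = x^3 - 18*x^2 + 108*x - 216
which factors as (x - 6)^3. The eigenvalues (with algebraic multiplicities) are λ = 6 with multiplicity 3.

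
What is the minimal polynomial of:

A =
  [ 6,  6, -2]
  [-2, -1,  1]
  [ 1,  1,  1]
x^3 - 6*x^2 + 12*x - 8

The characteristic polynomial is χ_A(x) = (x - 2)^3, so the eigenvalues are known. The minimal polynomial is
  m_A(x) = Π_λ (x − λ)^{k_λ}
where k_λ is the size of the *largest* Jordan block for λ (equivalently, the smallest k with (A − λI)^k v = 0 for every generalised eigenvector v of λ).

  λ = 2: largest Jordan block has size 3, contributing (x − 2)^3

So m_A(x) = (x - 2)^3 = x^3 - 6*x^2 + 12*x - 8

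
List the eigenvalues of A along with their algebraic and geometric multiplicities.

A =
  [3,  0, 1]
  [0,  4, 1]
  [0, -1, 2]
λ = 3: alg = 3, geom = 1

Step 1 — factor the characteristic polynomial to read off the algebraic multiplicities:
  χ_A(x) = (x - 3)^3

Step 2 — compute geometric multiplicities via the rank-nullity identity g(λ) = n − rank(A − λI):
  rank(A − (3)·I) = 2, so dim ker(A − (3)·I) = n − 2 = 1

Summary:
  λ = 3: algebraic multiplicity = 3, geometric multiplicity = 1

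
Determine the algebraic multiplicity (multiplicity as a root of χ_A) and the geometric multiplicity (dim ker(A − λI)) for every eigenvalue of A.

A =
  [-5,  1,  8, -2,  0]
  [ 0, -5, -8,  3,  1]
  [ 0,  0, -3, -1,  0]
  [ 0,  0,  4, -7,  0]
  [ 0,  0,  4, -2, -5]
λ = -5: alg = 5, geom = 2

Step 1 — factor the characteristic polynomial to read off the algebraic multiplicities:
  χ_A(x) = (x + 5)^5

Step 2 — compute geometric multiplicities via the rank-nullity identity g(λ) = n − rank(A − λI):
  rank(A − (-5)·I) = 3, so dim ker(A − (-5)·I) = n − 3 = 2

Summary:
  λ = -5: algebraic multiplicity = 5, geometric multiplicity = 2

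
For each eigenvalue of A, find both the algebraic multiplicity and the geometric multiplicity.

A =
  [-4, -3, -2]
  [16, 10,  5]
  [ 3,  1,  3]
λ = 3: alg = 3, geom = 1

Step 1 — factor the characteristic polynomial to read off the algebraic multiplicities:
  χ_A(x) = (x - 3)^3

Step 2 — compute geometric multiplicities via the rank-nullity identity g(λ) = n − rank(A − λI):
  rank(A − (3)·I) = 2, so dim ker(A − (3)·I) = n − 2 = 1

Summary:
  λ = 3: algebraic multiplicity = 3, geometric multiplicity = 1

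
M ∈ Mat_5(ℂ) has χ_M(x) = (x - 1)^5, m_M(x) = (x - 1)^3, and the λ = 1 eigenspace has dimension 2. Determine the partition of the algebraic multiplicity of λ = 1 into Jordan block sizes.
Block sizes for λ = 1: [3, 2]

Step 1 — from the characteristic polynomial, algebraic multiplicity of λ = 1 is 5. From dim ker(M − (1)·I) = 2, there are exactly 2 Jordan blocks for λ = 1.
Step 2 — from the minimal polynomial, the factor (x − 1)^3 tells us the largest block for λ = 1 has size 3.
Step 3 — with total size 5, 2 blocks, and largest block 3, the block sizes (in nonincreasing order) are [3, 2].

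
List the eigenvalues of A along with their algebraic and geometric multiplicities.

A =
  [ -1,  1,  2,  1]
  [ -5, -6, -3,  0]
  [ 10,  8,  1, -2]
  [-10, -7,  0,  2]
λ = -1: alg = 4, geom = 2

Step 1 — factor the characteristic polynomial to read off the algebraic multiplicities:
  χ_A(x) = (x + 1)^4

Step 2 — compute geometric multiplicities via the rank-nullity identity g(λ) = n − rank(A − λI):
  rank(A − (-1)·I) = 2, so dim ker(A − (-1)·I) = n − 2 = 2

Summary:
  λ = -1: algebraic multiplicity = 4, geometric multiplicity = 2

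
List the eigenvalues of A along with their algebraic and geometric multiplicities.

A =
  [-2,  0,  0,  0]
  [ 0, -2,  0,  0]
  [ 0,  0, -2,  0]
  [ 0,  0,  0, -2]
λ = -2: alg = 4, geom = 4

Step 1 — factor the characteristic polynomial to read off the algebraic multiplicities:
  χ_A(x) = (x + 2)^4

Step 2 — compute geometric multiplicities via the rank-nullity identity g(λ) = n − rank(A − λI):
  rank(A − (-2)·I) = 0, so dim ker(A − (-2)·I) = n − 0 = 4

Summary:
  λ = -2: algebraic multiplicity = 4, geometric multiplicity = 4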